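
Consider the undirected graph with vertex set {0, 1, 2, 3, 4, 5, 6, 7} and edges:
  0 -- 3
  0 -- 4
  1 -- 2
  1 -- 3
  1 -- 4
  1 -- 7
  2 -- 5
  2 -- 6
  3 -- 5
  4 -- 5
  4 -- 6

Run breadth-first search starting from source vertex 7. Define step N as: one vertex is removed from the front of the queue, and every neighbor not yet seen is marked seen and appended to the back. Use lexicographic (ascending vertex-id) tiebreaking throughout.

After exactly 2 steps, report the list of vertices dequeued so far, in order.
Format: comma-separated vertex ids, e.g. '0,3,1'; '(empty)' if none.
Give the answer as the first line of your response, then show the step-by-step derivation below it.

7,1

step 1: dequeue 7; queue=[1]; order=7
step 2: dequeue 1; queue=[2,3,4]; order=7,1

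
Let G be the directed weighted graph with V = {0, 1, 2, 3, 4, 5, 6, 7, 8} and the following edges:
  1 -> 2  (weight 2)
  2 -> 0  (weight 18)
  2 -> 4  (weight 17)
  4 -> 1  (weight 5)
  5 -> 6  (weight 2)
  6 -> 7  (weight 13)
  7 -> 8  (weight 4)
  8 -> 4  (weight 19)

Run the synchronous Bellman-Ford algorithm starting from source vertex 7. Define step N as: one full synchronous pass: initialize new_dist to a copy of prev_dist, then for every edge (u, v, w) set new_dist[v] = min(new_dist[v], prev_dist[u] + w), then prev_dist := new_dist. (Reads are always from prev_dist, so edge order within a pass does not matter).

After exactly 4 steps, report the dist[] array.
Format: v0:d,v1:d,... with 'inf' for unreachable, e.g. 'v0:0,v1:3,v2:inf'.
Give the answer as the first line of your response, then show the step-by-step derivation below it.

v0:inf,v1:28,v2:30,v3:inf,v4:23,v5:inf,v6:inf,v7:0,v8:4

step 1: dist = v0:inf,v1:inf,v2:inf,v3:inf,v4:inf,v5:inf,v6:inf,v7:0,v8:4
step 2: dist = v0:inf,v1:inf,v2:inf,v3:inf,v4:23,v5:inf,v6:inf,v7:0,v8:4
step 3: dist = v0:inf,v1:28,v2:inf,v3:inf,v4:23,v5:inf,v6:inf,v7:0,v8:4
step 4: dist = v0:inf,v1:28,v2:30,v3:inf,v4:23,v5:inf,v6:inf,v7:0,v8:4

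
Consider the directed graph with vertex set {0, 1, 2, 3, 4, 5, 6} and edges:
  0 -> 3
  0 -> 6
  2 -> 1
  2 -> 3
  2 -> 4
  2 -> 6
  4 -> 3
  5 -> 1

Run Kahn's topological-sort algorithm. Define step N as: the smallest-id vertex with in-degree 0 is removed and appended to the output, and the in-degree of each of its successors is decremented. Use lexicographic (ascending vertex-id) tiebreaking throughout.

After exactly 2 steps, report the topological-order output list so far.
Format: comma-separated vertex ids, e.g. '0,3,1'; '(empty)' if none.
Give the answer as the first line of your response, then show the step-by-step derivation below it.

0,2

step 1: output 0; order=[0]; indeg=(0,2,0,2,1,0,1)
step 2: output 2; order=[0,2]; indeg=(0,1,0,1,0,0,0)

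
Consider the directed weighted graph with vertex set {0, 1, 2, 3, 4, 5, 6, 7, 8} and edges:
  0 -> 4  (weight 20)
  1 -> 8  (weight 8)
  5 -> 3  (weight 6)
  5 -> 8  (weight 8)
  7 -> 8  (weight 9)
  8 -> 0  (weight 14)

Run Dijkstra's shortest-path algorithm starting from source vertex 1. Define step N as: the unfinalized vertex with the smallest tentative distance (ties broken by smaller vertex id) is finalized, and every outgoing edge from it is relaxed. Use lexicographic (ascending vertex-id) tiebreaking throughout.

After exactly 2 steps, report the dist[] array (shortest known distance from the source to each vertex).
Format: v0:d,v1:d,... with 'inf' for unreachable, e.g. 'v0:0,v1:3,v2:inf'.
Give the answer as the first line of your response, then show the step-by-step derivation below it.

v0:22,v1:0,v2:inf,v3:inf,v4:inf,v5:inf,v6:inf,v7:inf,v8:8

step 1: dist = v0:inf,v1:0,v2:inf,v3:inf,v4:inf,v5:inf,v6:inf,v7:inf,v8:8
step 2: dist = v0:22,v1:0,v2:inf,v3:inf,v4:inf,v5:inf,v6:inf,v7:inf,v8:8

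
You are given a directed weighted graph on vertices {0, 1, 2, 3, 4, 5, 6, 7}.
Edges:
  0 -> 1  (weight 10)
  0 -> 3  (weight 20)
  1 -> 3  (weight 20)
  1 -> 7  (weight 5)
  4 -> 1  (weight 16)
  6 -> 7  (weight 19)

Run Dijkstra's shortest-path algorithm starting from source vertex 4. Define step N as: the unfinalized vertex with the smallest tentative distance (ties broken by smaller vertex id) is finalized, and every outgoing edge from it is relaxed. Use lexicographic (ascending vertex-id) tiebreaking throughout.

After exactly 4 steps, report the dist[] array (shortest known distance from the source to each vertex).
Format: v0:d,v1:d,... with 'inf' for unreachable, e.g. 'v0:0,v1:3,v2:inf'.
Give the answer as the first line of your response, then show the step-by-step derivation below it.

v0:inf,v1:16,v2:inf,v3:36,v4:0,v5:inf,v6:inf,v7:21

step 1: dist = v0:inf,v1:16,v2:inf,v3:inf,v4:0,v5:inf,v6:inf,v7:inf
step 2: dist = v0:inf,v1:16,v2:inf,v3:36,v4:0,v5:inf,v6:inf,v7:21
step 3: dist = v0:inf,v1:16,v2:inf,v3:36,v4:0,v5:inf,v6:inf,v7:21
step 4: dist = v0:inf,v1:16,v2:inf,v3:36,v4:0,v5:inf,v6:inf,v7:21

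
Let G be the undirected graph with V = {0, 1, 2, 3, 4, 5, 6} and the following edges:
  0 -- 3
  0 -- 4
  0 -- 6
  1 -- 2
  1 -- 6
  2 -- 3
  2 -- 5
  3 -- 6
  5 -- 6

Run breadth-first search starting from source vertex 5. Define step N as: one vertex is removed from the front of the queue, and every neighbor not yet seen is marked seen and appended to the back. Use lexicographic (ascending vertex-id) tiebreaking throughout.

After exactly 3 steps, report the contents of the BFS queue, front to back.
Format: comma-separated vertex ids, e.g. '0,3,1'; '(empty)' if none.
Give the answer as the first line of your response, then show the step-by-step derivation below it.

1,3,0

step 1: dequeue 5; queue=[2,6]; order=5
step 2: dequeue 2; queue=[6,1,3]; order=5,2
step 3: dequeue 6; queue=[1,3,0]; order=5,2,6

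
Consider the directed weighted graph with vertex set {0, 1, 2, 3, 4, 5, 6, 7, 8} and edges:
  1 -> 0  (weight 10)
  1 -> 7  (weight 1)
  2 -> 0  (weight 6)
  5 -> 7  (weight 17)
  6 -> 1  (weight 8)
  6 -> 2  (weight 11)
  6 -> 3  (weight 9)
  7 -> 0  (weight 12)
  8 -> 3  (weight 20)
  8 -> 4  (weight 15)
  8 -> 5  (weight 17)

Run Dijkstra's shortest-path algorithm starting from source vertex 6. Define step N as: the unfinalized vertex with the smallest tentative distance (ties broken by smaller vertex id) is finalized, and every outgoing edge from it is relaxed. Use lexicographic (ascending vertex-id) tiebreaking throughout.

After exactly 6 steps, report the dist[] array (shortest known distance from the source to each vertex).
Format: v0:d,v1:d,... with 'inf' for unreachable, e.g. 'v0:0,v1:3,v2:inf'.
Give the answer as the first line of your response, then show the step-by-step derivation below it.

v0:17,v1:8,v2:11,v3:9,v4:inf,v5:inf,v6:0,v7:9,v8:inf

step 1: dist = v0:inf,v1:8,v2:11,v3:9,v4:inf,v5:inf,v6:0,v7:inf,v8:inf
step 2: dist = v0:18,v1:8,v2:11,v3:9,v4:inf,v5:inf,v6:0,v7:9,v8:inf
step 3: dist = v0:18,v1:8,v2:11,v3:9,v4:inf,v5:inf,v6:0,v7:9,v8:inf
step 4: dist = v0:18,v1:8,v2:11,v3:9,v4:inf,v5:inf,v6:0,v7:9,v8:inf
step 5: dist = v0:17,v1:8,v2:11,v3:9,v4:inf,v5:inf,v6:0,v7:9,v8:inf
step 6: dist = v0:17,v1:8,v2:11,v3:9,v4:inf,v5:inf,v6:0,v7:9,v8:inf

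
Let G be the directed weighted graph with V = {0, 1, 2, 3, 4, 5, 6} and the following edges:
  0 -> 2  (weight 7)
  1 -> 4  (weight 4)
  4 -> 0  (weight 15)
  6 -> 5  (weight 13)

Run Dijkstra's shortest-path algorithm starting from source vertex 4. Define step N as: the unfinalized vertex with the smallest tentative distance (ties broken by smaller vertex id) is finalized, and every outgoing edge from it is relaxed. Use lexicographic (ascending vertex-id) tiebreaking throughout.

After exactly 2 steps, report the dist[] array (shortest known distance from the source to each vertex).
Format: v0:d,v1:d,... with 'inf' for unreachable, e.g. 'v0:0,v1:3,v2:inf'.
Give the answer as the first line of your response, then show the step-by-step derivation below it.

v0:15,v1:inf,v2:22,v3:inf,v4:0,v5:inf,v6:inf

step 1: dist = v0:15,v1:inf,v2:inf,v3:inf,v4:0,v5:inf,v6:inf
step 2: dist = v0:15,v1:inf,v2:22,v3:inf,v4:0,v5:inf,v6:inf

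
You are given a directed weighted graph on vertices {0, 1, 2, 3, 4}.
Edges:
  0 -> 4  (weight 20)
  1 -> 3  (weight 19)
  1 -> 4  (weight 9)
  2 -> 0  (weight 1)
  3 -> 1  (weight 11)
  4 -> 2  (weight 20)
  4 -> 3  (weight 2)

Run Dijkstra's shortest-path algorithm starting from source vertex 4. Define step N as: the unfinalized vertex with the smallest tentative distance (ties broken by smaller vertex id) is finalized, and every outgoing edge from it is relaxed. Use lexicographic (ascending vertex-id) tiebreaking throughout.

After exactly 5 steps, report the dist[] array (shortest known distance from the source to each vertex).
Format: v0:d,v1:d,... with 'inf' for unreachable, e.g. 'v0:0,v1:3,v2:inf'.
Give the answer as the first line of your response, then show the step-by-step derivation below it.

v0:21,v1:13,v2:20,v3:2,v4:0

step 1: dist = v0:inf,v1:inf,v2:20,v3:2,v4:0
step 2: dist = v0:inf,v1:13,v2:20,v3:2,v4:0
step 3: dist = v0:inf,v1:13,v2:20,v3:2,v4:0
step 4: dist = v0:21,v1:13,v2:20,v3:2,v4:0
step 5: dist = v0:21,v1:13,v2:20,v3:2,v4:0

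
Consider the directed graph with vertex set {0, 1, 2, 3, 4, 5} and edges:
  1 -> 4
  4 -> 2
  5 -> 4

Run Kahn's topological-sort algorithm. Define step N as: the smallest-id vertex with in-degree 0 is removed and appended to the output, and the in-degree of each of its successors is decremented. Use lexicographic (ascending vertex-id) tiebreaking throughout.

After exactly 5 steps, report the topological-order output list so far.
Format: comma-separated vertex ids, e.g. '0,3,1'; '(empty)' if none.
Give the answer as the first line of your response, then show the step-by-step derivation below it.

0,1,3,5,4

step 1: output 0; order=[0]; indeg=(0,0,1,0,2,0)
step 2: output 1; order=[0,1]; indeg=(0,0,1,0,1,0)
step 3: output 3; order=[0,1,3]; indeg=(0,0,1,0,1,0)
step 4: output 5; order=[0,1,3,5]; indeg=(0,0,1,0,0,0)
step 5: output 4; order=[0,1,3,5,4]; indeg=(0,0,0,0,0,0)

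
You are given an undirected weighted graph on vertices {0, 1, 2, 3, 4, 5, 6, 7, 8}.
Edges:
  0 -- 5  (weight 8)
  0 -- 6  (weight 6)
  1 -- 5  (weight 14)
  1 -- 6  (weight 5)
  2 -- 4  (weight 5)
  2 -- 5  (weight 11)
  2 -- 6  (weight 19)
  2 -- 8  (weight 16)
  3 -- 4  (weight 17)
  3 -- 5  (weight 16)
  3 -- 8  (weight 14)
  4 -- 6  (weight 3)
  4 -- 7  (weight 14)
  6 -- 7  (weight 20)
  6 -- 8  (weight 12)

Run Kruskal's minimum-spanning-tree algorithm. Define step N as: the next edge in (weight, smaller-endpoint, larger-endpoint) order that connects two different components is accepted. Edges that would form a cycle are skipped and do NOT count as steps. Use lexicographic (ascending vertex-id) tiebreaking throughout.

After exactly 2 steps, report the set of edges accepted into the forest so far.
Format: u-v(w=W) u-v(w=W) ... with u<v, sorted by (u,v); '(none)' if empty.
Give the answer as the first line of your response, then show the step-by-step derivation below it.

1-6(w=5) 4-6(w=3)

step 1: add edge 4-6 (w=3); MST = {4-6(w=3)}
step 2: add edge 1-6 (w=5); MST = {1-6(w=5) 4-6(w=3)}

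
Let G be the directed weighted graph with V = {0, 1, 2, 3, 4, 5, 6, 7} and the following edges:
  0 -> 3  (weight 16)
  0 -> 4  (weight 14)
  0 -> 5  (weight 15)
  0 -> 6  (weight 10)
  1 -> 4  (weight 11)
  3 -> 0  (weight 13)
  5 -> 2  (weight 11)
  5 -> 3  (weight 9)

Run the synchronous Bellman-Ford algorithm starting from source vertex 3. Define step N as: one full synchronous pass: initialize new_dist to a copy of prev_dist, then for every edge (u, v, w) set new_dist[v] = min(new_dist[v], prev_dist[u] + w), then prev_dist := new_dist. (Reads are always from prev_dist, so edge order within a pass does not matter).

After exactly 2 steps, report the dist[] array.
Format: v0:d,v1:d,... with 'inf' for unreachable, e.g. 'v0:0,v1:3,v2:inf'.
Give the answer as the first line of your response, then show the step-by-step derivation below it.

v0:13,v1:inf,v2:inf,v3:0,v4:27,v5:28,v6:23,v7:inf

step 1: dist = v0:13,v1:inf,v2:inf,v3:0,v4:inf,v5:inf,v6:inf,v7:inf
step 2: dist = v0:13,v1:inf,v2:inf,v3:0,v4:27,v5:28,v6:23,v7:inf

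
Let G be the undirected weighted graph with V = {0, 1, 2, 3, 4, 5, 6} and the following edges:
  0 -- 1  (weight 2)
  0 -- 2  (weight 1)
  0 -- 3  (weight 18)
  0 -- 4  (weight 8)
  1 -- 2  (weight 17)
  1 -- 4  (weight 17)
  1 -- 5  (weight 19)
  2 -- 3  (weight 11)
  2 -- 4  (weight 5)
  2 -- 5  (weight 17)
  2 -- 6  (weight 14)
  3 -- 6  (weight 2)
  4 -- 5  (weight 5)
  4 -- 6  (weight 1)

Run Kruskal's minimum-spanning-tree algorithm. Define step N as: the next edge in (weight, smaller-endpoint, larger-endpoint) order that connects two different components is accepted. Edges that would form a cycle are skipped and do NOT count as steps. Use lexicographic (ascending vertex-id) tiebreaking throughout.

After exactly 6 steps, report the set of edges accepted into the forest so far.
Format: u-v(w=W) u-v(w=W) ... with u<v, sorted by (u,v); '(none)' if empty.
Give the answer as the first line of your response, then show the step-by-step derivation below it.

0-1(w=2) 0-2(w=1) 2-4(w=5) 3-6(w=2) 4-5(w=5) 4-6(w=1)

step 1: add edge 0-2 (w=1); MST = {0-2(w=1)}
step 2: add edge 4-6 (w=1); MST = {0-2(w=1) 4-6(w=1)}
step 3: add edge 0-1 (w=2); MST = {0-1(w=2) 0-2(w=1) 4-6(w=1)}
step 4: add edge 3-6 (w=2); MST = {0-1(w=2) 0-2(w=1) 3-6(w=2) 4-6(w=1)}
step 5: add edge 2-4 (w=5); MST = {0-1(w=2) 0-2(w=1) 2-4(w=5) 3-6(w=2) 4-6(w=1)}
step 6: add edge 4-5 (w=5); MST = {0-1(w=2) 0-2(w=1) 2-4(w=5) 3-6(w=2) 4-5(w=5) 4-6(w=1)}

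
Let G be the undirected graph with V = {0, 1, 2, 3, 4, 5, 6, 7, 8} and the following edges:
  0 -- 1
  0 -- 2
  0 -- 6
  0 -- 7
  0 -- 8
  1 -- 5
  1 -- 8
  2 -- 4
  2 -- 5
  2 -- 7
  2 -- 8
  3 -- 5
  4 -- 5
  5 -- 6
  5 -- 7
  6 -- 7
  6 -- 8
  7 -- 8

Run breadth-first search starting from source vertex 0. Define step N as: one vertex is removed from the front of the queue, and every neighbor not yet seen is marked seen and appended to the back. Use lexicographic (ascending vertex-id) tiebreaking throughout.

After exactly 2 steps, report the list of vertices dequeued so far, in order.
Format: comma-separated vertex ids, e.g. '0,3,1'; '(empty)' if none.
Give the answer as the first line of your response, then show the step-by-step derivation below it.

0,1

step 1: dequeue 0; queue=[1,2,6,7,8]; order=0
step 2: dequeue 1; queue=[2,6,7,8,5]; order=0,1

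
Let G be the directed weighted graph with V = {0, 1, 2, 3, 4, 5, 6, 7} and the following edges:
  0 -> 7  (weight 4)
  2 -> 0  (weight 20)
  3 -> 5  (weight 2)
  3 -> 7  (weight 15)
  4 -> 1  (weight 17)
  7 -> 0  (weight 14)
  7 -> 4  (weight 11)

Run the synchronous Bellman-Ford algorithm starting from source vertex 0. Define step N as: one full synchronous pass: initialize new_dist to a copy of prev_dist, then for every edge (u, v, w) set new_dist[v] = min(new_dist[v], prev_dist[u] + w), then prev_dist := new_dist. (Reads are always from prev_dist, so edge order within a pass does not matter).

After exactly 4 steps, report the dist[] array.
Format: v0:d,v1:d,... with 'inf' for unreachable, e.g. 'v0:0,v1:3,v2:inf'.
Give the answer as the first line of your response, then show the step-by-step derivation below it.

v0:0,v1:32,v2:inf,v3:inf,v4:15,v5:inf,v6:inf,v7:4

step 1: dist = v0:0,v1:inf,v2:inf,v3:inf,v4:inf,v5:inf,v6:inf,v7:4
step 2: dist = v0:0,v1:inf,v2:inf,v3:inf,v4:15,v5:inf,v6:inf,v7:4
step 3: dist = v0:0,v1:32,v2:inf,v3:inf,v4:15,v5:inf,v6:inf,v7:4
step 4: dist = v0:0,v1:32,v2:inf,v3:inf,v4:15,v5:inf,v6:inf,v7:4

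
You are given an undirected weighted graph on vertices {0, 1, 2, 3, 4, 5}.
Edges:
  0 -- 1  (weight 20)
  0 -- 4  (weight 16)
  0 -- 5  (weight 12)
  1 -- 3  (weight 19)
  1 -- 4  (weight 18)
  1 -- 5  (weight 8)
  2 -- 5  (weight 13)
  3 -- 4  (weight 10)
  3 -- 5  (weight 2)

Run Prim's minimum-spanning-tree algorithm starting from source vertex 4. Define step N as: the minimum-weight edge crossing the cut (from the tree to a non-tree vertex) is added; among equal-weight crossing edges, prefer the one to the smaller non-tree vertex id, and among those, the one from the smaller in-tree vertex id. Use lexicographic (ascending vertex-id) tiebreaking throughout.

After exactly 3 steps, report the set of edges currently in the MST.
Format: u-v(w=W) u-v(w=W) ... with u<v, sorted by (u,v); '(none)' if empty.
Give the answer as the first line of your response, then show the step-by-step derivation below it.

1-5(w=8) 3-4(w=10) 3-5(w=2)

step 1: add edge 3-4 (w=10); MST = {3-4(w=10)}
step 2: add edge 3-5 (w=2); MST = {3-4(w=10) 3-5(w=2)}
step 3: add edge 1-5 (w=8); MST = {1-5(w=8) 3-4(w=10) 3-5(w=2)}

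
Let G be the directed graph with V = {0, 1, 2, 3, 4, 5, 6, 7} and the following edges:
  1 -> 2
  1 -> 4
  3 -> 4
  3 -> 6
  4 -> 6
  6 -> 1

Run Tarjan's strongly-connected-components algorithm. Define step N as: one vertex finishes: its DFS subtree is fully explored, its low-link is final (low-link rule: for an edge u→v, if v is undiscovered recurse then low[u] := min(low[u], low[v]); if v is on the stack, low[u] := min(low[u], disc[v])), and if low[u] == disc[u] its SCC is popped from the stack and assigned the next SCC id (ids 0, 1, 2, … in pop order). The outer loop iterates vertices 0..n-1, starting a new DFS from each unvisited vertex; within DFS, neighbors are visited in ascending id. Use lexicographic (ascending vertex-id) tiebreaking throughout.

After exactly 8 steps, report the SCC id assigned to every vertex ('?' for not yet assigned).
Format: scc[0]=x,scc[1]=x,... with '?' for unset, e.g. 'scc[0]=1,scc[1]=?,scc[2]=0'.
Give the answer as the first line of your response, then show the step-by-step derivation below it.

scc[0]=0,scc[1]=2,scc[2]=1,scc[3]=3,scc[4]=2,scc[5]=4,scc[6]=2,scc[7]=5

step 1: low=(low[0]=0,low[1]=?,low[2]=?,low[3]=?,low[4]=?,low[5]=?,low[6]=?,low[7]=?); scc=(scc[0]=0,scc[1]=?,scc[2]=?,scc[3]=?,scc[4]=?,scc[5]=?,scc[6]=?,scc[7]=?)
step 2: low=(low[0]=0,low[1]=1,low[2]=2,low[3]=?,low[4]=?,low[5]=?,low[6]=?,low[7]=?); scc=(scc[0]=0,scc[1]=?,scc[2]=1,scc[3]=?,scc[4]=?,scc[5]=?,scc[6]=?,scc[7]=?)
step 3: low=(low[0]=0,low[1]=1,low[2]=2,low[3]=?,low[4]=3,low[5]=?,low[6]=1,low[7]=?); scc=(scc[0]=0,scc[1]=?,scc[2]=1,scc[3]=?,scc[4]=?,scc[5]=?,scc[6]=?,scc[7]=?)
step 4: low=(low[0]=0,low[1]=1,low[2]=2,low[3]=?,low[4]=1,low[5]=?,low[6]=1,low[7]=?); scc=(scc[0]=0,scc[1]=?,scc[2]=1,scc[3]=?,scc[4]=?,scc[5]=?,scc[6]=?,scc[7]=?)
step 5: low=(low[0]=0,low[1]=1,low[2]=2,low[3]=?,low[4]=1,low[5]=?,low[6]=1,low[7]=?); scc=(scc[0]=0,scc[1]=2,scc[2]=1,scc[3]=?,scc[4]=2,scc[5]=?,scc[6]=2,scc[7]=?)
step 6: low=(low[0]=0,low[1]=1,low[2]=2,low[3]=5,low[4]=1,low[5]=?,low[6]=1,low[7]=?); scc=(scc[0]=0,scc[1]=2,scc[2]=1,scc[3]=3,scc[4]=2,scc[5]=?,scc[6]=2,scc[7]=?)
step 7: low=(low[0]=0,low[1]=1,low[2]=2,low[3]=5,low[4]=1,low[5]=6,low[6]=1,low[7]=?); scc=(scc[0]=0,scc[1]=2,scc[2]=1,scc[3]=3,scc[4]=2,scc[5]=4,scc[6]=2,scc[7]=?)
step 8: low=(low[0]=0,low[1]=1,low[2]=2,low[3]=5,low[4]=1,low[5]=6,low[6]=1,low[7]=7); scc=(scc[0]=0,scc[1]=2,scc[2]=1,scc[3]=3,scc[4]=2,scc[5]=4,scc[6]=2,scc[7]=5)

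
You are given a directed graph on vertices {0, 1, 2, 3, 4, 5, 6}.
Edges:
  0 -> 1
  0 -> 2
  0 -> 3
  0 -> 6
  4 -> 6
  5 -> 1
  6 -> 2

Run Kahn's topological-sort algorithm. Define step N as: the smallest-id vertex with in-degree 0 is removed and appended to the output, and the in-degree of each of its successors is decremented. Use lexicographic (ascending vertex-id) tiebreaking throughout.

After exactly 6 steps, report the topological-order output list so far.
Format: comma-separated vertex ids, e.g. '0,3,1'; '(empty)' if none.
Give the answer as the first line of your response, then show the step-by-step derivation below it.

0,3,4,5,1,6

step 1: output 0; order=[0]; indeg=(0,1,1,0,0,0,1)
step 2: output 3; order=[0,3]; indeg=(0,1,1,0,0,0,1)
step 3: output 4; order=[0,3,4]; indeg=(0,1,1,0,0,0,0)
step 4: output 5; order=[0,3,4,5]; indeg=(0,0,1,0,0,0,0)
step 5: output 1; order=[0,3,4,5,1]; indeg=(0,0,1,0,0,0,0)
step 6: output 6; order=[0,3,4,5,1,6]; indeg=(0,0,0,0,0,0,0)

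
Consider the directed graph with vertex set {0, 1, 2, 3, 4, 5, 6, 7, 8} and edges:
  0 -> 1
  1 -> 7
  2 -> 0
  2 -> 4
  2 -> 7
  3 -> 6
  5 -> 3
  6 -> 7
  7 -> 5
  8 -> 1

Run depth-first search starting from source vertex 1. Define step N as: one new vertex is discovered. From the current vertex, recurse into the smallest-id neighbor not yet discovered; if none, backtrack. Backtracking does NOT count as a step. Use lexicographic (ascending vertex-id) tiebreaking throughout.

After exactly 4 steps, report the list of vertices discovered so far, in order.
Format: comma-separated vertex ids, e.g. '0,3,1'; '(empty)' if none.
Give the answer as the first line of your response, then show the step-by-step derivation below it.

1,7,5,3

step 1: discover 1; path=1; order=1
step 2: discover 7; path=1>7; order=1,7
step 3: discover 5; path=1>7>5; order=1,7,5
step 4: discover 3; path=1>7>5>3; order=1,7,5,3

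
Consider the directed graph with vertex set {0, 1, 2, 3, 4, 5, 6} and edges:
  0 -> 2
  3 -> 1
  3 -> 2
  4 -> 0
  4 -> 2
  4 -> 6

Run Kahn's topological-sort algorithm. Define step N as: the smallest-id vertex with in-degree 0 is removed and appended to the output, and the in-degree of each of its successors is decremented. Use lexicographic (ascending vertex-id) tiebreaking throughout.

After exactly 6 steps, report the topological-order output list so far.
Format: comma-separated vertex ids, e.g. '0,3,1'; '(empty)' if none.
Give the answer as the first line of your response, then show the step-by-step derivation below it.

3,1,4,0,2,5

step 1: output 3; order=[3]; indeg=(1,0,2,0,0,0,1)
step 2: output 1; order=[3,1]; indeg=(1,0,2,0,0,0,1)
step 3: output 4; order=[3,1,4]; indeg=(0,0,1,0,0,0,0)
step 4: output 0; order=[3,1,4,0]; indeg=(0,0,0,0,0,0,0)
step 5: output 2; order=[3,1,4,0,2]; indeg=(0,0,0,0,0,0,0)
step 6: output 5; order=[3,1,4,0,2,5]; indeg=(0,0,0,0,0,0,0)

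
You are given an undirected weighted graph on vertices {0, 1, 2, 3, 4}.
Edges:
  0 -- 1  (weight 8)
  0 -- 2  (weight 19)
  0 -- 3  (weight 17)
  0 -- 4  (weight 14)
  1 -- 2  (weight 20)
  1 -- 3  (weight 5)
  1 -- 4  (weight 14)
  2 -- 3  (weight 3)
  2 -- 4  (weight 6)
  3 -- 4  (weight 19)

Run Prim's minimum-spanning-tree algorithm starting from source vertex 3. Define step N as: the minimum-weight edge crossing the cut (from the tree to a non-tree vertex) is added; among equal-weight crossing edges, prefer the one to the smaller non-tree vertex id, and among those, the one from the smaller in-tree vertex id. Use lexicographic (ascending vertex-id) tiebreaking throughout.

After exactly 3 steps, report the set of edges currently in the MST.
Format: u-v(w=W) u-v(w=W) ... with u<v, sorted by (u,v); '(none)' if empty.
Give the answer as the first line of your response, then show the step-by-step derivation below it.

1-3(w=5) 2-3(w=3) 2-4(w=6)

step 1: add edge 2-3 (w=3); MST = {2-3(w=3)}
step 2: add edge 1-3 (w=5); MST = {1-3(w=5) 2-3(w=3)}
step 3: add edge 2-4 (w=6); MST = {1-3(w=5) 2-3(w=3) 2-4(w=6)}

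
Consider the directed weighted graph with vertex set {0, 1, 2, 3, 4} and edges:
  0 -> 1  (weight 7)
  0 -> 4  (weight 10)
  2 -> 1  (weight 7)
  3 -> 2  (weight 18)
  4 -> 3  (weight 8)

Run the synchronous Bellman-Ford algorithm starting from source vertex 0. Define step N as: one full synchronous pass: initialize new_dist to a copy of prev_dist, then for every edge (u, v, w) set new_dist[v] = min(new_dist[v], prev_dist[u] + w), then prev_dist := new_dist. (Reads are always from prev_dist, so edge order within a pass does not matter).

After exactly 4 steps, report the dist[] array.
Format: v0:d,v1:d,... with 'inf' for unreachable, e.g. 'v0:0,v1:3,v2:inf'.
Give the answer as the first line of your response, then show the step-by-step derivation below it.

v0:0,v1:7,v2:36,v3:18,v4:10

step 1: dist = v0:0,v1:7,v2:inf,v3:inf,v4:10
step 2: dist = v0:0,v1:7,v2:inf,v3:18,v4:10
step 3: dist = v0:0,v1:7,v2:36,v3:18,v4:10
step 4: dist = v0:0,v1:7,v2:36,v3:18,v4:10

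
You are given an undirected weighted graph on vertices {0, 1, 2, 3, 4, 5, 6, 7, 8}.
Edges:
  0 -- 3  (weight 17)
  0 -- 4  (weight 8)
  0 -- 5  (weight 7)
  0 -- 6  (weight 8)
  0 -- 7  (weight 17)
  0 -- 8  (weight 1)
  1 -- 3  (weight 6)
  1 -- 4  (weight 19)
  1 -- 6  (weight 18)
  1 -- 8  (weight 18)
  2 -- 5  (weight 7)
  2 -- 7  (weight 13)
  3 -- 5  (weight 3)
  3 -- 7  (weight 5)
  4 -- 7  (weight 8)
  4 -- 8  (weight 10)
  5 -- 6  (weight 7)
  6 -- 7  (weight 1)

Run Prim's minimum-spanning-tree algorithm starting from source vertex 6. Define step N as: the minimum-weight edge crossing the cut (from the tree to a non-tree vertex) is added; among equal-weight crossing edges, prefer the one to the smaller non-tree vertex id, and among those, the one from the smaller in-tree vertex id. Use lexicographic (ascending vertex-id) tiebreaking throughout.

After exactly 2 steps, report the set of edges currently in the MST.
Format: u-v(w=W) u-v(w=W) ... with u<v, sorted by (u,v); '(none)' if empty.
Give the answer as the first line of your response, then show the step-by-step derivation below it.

3-7(w=5) 6-7(w=1)

step 1: add edge 6-7 (w=1); MST = {6-7(w=1)}
step 2: add edge 3-7 (w=5); MST = {3-7(w=5) 6-7(w=1)}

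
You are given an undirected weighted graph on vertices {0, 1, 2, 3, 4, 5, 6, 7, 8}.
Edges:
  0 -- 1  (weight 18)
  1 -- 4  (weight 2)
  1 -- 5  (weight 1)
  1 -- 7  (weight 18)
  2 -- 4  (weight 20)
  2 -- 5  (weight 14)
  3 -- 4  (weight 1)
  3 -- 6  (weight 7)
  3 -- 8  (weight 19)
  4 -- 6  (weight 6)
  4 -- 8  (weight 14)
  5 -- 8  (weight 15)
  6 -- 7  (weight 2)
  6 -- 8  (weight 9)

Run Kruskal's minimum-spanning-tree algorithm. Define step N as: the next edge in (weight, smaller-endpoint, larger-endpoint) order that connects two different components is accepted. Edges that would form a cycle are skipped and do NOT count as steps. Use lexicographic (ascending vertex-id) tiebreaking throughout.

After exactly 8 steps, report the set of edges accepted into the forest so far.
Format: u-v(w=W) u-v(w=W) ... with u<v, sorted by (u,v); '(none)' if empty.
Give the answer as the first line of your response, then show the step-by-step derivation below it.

0-1(w=18) 1-4(w=2) 1-5(w=1) 2-5(w=14) 3-4(w=1) 4-6(w=6) 6-7(w=2) 6-8(w=9)

step 1: add edge 1-5 (w=1); MST = {1-5(w=1)}
step 2: add edge 3-4 (w=1); MST = {1-5(w=1) 3-4(w=1)}
step 3: add edge 1-4 (w=2); MST = {1-4(w=2) 1-5(w=1) 3-4(w=1)}
step 4: add edge 6-7 (w=2); MST = {1-4(w=2) 1-5(w=1) 3-4(w=1) 6-7(w=2)}
step 5: add edge 4-6 (w=6); MST = {1-4(w=2) 1-5(w=1) 3-4(w=1) 4-6(w=6) 6-7(w=2)}
step 6: add edge 6-8 (w=9); MST = {1-4(w=2) 1-5(w=1) 3-4(w=1) 4-6(w=6) 6-7(w=2) 6-8(w=9)}
step 7: add edge 2-5 (w=14); MST = {1-4(w=2) 1-5(w=1) 2-5(w=14) 3-4(w=1) 4-6(w=6) 6-7(w=2) 6-8(w=9)}
step 8: add edge 0-1 (w=18); MST = {0-1(w=18) 1-4(w=2) 1-5(w=1) 2-5(w=14) 3-4(w=1) 4-6(w=6) 6-7(w=2) 6-8(w=9)}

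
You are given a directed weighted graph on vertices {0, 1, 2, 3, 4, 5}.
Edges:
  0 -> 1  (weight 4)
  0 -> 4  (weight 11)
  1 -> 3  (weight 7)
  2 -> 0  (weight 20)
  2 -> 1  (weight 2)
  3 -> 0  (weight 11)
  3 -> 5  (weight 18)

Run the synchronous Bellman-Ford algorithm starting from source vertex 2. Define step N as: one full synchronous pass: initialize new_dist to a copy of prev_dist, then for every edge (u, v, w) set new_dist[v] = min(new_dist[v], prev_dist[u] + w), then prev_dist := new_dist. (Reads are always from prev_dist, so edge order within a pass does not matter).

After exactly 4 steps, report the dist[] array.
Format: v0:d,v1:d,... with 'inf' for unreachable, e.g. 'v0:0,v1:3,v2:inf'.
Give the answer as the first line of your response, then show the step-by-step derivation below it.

v0:20,v1:2,v2:0,v3:9,v4:31,v5:27

step 1: dist = v0:20,v1:2,v2:0,v3:inf,v4:inf,v5:inf
step 2: dist = v0:20,v1:2,v2:0,v3:9,v4:31,v5:inf
step 3: dist = v0:20,v1:2,v2:0,v3:9,v4:31,v5:27
step 4: dist = v0:20,v1:2,v2:0,v3:9,v4:31,v5:27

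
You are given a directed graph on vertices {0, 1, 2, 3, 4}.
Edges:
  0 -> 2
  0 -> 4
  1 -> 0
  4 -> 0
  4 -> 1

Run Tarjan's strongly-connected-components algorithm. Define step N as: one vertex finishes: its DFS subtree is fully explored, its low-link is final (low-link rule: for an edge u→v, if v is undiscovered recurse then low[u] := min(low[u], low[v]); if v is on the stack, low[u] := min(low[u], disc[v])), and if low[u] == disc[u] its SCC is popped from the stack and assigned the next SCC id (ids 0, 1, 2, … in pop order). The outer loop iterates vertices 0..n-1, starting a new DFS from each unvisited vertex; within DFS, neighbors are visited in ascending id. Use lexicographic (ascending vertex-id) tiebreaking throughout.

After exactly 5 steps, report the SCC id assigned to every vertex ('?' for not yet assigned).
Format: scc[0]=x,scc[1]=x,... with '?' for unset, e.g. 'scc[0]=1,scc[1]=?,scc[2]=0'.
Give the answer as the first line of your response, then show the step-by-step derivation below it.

scc[0]=1,scc[1]=1,scc[2]=0,scc[3]=2,scc[4]=1

step 1: low=(low[0]=0,low[1]=?,low[2]=1,low[3]=?,low[4]=?); scc=(scc[0]=?,scc[1]=?,scc[2]=0,scc[3]=?,scc[4]=?)
step 2: low=(low[0]=0,low[1]=0,low[2]=1,low[3]=?,low[4]=0); scc=(scc[0]=?,scc[1]=?,scc[2]=0,scc[3]=?,scc[4]=?)
step 3: low=(low[0]=0,low[1]=0,low[2]=1,low[3]=?,low[4]=0); scc=(scc[0]=?,scc[1]=?,scc[2]=0,scc[3]=?,scc[4]=?)
step 4: low=(low[0]=0,low[1]=0,low[2]=1,low[3]=?,low[4]=0); scc=(scc[0]=1,scc[1]=1,scc[2]=0,scc[3]=?,scc[4]=1)
step 5: low=(low[0]=0,low[1]=0,low[2]=1,low[3]=4,low[4]=0); scc=(scc[0]=1,scc[1]=1,scc[2]=0,scc[3]=2,scc[4]=1)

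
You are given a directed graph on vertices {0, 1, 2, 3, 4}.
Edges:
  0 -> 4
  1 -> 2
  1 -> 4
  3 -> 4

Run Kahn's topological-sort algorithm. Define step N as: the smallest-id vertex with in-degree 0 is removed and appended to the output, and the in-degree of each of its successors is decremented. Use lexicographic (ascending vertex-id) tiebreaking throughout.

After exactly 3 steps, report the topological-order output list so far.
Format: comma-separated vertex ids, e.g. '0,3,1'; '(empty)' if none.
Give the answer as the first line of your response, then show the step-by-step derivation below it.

0,1,2

step 1: output 0; order=[0]; indeg=(0,0,1,0,2)
step 2: output 1; order=[0,1]; indeg=(0,0,0,0,1)
step 3: output 2; order=[0,1,2]; indeg=(0,0,0,0,1)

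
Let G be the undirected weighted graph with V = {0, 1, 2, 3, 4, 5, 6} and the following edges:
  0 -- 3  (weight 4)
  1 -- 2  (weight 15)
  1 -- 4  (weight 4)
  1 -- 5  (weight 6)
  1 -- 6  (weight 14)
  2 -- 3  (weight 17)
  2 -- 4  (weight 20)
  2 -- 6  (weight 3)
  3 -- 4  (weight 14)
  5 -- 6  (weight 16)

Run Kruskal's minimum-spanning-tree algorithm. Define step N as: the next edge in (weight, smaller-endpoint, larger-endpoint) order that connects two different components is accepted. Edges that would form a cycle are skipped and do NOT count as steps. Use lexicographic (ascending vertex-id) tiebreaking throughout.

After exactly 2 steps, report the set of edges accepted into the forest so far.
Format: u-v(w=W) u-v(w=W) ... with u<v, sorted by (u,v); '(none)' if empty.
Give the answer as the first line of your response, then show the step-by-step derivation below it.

0-3(w=4) 2-6(w=3)

step 1: add edge 2-6 (w=3); MST = {2-6(w=3)}
step 2: add edge 0-3 (w=4); MST = {0-3(w=4) 2-6(w=3)}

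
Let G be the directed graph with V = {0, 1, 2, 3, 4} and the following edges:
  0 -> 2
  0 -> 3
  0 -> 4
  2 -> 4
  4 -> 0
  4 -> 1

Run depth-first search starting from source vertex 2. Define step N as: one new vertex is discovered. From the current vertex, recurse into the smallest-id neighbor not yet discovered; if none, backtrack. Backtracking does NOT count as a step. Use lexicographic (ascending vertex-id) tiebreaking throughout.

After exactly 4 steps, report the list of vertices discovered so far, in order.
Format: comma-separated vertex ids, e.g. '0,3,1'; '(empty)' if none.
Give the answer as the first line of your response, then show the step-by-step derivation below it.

2,4,0,3

step 1: discover 2; path=2; order=2
step 2: discover 4; path=2>4; order=2,4
step 3: discover 0; path=2>4>0; order=2,4,0
step 4: discover 3; path=2>4>0>3; order=2,4,0,3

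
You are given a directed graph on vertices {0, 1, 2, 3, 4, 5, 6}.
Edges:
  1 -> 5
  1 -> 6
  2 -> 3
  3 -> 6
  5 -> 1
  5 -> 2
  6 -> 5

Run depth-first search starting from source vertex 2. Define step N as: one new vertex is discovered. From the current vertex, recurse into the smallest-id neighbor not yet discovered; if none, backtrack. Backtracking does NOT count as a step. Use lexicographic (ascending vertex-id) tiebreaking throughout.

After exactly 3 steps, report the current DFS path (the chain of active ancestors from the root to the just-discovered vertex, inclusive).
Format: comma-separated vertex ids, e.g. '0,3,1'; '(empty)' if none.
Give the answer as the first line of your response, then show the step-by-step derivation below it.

2,3,6

step 1: discover 2; path=2; order=2
step 2: discover 3; path=2>3; order=2,3
step 3: discover 6; path=2>3>6; order=2,3,6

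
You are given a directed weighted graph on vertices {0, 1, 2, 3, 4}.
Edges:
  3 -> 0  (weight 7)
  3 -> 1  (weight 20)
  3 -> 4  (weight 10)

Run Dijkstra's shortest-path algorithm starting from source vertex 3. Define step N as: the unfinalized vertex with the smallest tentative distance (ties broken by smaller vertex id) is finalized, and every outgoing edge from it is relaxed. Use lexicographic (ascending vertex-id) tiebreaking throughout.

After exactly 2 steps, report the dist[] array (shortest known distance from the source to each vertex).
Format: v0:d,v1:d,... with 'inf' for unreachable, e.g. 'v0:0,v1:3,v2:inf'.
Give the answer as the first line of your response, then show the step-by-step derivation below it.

v0:7,v1:20,v2:inf,v3:0,v4:10

step 1: dist = v0:7,v1:20,v2:inf,v3:0,v4:10
step 2: dist = v0:7,v1:20,v2:inf,v3:0,v4:10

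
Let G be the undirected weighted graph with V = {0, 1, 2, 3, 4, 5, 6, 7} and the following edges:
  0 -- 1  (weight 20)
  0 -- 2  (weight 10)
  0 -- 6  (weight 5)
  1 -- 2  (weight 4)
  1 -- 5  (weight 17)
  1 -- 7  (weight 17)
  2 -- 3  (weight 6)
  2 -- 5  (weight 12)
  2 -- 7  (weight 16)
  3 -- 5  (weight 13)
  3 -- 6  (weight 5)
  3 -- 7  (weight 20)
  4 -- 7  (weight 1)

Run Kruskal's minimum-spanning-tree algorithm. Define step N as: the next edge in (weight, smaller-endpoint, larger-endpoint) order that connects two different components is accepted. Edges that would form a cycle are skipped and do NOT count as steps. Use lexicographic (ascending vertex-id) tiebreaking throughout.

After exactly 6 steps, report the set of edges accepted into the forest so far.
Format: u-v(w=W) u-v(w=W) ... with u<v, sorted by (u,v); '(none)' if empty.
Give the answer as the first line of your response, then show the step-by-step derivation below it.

0-6(w=5) 1-2(w=4) 2-3(w=6) 2-5(w=12) 3-6(w=5) 4-7(w=1)

step 1: add edge 4-7 (w=1); MST = {4-7(w=1)}
step 2: add edge 1-2 (w=4); MST = {1-2(w=4) 4-7(w=1)}
step 3: add edge 0-6 (w=5); MST = {0-6(w=5) 1-2(w=4) 4-7(w=1)}
step 4: add edge 3-6 (w=5); MST = {0-6(w=5) 1-2(w=4) 3-6(w=5) 4-7(w=1)}
step 5: add edge 2-3 (w=6); MST = {0-6(w=5) 1-2(w=4) 2-3(w=6) 3-6(w=5) 4-7(w=1)}
step 6: add edge 2-5 (w=12); MST = {0-6(w=5) 1-2(w=4) 2-3(w=6) 2-5(w=12) 3-6(w=5) 4-7(w=1)}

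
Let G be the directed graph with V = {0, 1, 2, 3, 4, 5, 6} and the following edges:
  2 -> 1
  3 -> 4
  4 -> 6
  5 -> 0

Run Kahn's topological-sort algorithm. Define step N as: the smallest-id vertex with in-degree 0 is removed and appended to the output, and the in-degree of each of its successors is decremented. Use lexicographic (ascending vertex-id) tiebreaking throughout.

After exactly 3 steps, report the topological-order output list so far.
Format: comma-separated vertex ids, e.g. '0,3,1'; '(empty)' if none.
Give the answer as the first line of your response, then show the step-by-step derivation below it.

2,1,3

step 1: output 2; order=[2]; indeg=(1,0,0,0,1,0,1)
step 2: output 1; order=[2,1]; indeg=(1,0,0,0,1,0,1)
step 3: output 3; order=[2,1,3]; indeg=(1,0,0,0,0,0,1)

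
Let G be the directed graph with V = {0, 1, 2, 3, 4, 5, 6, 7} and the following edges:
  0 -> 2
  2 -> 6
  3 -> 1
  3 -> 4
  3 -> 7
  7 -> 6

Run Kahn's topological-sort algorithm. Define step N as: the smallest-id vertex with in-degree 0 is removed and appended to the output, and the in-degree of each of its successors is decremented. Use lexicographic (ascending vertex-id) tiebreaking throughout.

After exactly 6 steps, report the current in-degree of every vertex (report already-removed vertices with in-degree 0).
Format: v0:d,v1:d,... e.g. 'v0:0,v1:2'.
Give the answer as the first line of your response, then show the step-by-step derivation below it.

v0:0,v1:0,v2:0,v3:0,v4:0,v5:0,v6:1,v7:0

step 1: output 0; order=[0]; indeg=(0,1,0,0,1,0,2,1)
step 2: output 2; order=[0,2]; indeg=(0,1,0,0,1,0,1,1)
step 3: output 3; order=[0,2,3]; indeg=(0,0,0,0,0,0,1,0)
step 4: output 1; order=[0,2,3,1]; indeg=(0,0,0,0,0,0,1,0)
step 5: output 4; order=[0,2,3,1,4]; indeg=(0,0,0,0,0,0,1,0)
step 6: output 5; order=[0,2,3,1,4,5]; indeg=(0,0,0,0,0,0,1,0)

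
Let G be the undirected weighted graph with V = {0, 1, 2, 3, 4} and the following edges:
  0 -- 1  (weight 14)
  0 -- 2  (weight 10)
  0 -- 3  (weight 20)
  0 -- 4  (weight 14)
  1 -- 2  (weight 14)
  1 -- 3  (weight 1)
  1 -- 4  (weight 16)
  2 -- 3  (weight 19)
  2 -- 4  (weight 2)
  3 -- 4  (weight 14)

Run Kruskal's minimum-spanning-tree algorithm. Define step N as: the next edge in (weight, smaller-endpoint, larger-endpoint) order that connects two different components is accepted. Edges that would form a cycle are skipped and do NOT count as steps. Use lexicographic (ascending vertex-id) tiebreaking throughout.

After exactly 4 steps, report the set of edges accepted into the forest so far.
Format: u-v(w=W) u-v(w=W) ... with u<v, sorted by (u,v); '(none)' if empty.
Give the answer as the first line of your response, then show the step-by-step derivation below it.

0-1(w=14) 0-2(w=10) 1-3(w=1) 2-4(w=2)

step 1: add edge 1-3 (w=1); MST = {1-3(w=1)}
step 2: add edge 2-4 (w=2); MST = {1-3(w=1) 2-4(w=2)}
step 3: add edge 0-2 (w=10); MST = {0-2(w=10) 1-3(w=1) 2-4(w=2)}
step 4: add edge 0-1 (w=14); MST = {0-1(w=14) 0-2(w=10) 1-3(w=1) 2-4(w=2)}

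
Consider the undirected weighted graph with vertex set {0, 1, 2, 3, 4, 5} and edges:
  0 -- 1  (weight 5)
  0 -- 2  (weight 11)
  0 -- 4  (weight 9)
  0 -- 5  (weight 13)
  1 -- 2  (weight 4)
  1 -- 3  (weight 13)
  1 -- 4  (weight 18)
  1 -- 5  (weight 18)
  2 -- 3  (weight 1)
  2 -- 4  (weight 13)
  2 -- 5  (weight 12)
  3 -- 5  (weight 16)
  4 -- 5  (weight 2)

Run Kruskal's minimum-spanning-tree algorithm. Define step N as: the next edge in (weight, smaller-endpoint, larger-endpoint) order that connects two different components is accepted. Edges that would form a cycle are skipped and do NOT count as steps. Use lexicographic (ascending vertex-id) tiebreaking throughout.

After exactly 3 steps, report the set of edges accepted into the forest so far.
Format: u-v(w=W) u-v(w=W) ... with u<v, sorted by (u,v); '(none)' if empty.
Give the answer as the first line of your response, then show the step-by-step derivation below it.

1-2(w=4) 2-3(w=1) 4-5(w=2)

step 1: add edge 2-3 (w=1); MST = {2-3(w=1)}
step 2: add edge 4-5 (w=2); MST = {2-3(w=1) 4-5(w=2)}
step 3: add edge 1-2 (w=4); MST = {1-2(w=4) 2-3(w=1) 4-5(w=2)}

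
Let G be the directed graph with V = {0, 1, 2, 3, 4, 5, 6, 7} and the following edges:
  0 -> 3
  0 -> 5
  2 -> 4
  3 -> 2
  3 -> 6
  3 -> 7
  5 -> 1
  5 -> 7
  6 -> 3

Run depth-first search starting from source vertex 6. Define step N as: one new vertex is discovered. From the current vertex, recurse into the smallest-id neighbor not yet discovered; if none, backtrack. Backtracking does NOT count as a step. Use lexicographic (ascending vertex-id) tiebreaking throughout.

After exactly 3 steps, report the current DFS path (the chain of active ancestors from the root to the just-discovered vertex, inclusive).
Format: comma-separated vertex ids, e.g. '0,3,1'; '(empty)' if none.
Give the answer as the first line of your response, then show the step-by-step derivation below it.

6,3,2

step 1: discover 6; path=6; order=6
step 2: discover 3; path=6>3; order=6,3
step 3: discover 2; path=6>3>2; order=6,3,2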